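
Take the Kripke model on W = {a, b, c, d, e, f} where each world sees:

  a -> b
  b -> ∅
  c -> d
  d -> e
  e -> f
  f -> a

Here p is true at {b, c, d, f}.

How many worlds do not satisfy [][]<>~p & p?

4

a: [][]<>~p is T, p is F. ✗
b: [][]<>~p is T, p is T. ✓
c: [][]<>~p is F, p is T. ✗
d: [][]<>~p is T, p is T. ✓
e: [][]<>~p is F, p is F. ✗
f: [][]<>~p is F, p is T. ✗
Satisfying worlds: {b, d}.
So [][]<>~p & p fails at the other 4 worlds.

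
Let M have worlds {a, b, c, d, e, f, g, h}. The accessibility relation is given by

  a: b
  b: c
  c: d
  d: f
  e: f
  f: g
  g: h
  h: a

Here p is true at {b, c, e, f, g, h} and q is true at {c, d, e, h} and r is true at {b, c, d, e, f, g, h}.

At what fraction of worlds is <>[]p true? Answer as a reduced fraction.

3/4

a: successors {b}; []p there: b:T. ✓
b: successors {c}; []p there: c:F. ✗
c: successors {d}; []p there: d:T. ✓
d: successors {f}; []p there: f:T. ✓
e: successors {f}; []p there: f:T. ✓
f: successors {g}; []p there: g:T. ✓
g: successors {h}; []p there: h:F. ✗
h: successors {a}; []p there: a:T. ✓
That's 6 of 8 worlds, so 6/8 = 3/4.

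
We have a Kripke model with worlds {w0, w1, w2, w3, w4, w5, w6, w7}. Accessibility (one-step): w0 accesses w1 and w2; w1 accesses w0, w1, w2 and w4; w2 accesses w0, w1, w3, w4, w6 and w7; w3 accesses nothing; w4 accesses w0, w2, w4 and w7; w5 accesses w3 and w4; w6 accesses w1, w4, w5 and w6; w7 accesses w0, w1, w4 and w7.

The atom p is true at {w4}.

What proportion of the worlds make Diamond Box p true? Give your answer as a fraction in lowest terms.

1/4

w0: successors {w1, w2}; Box p there: w1:F, w2:F. ✗
w1: successors {w0, w1, w2, w4}; Box p there: w0:F, w1:F, w2:F, w4:F. ✗
w2: successors {w0, w1, w3, w4, w6, w7}; Box p there: w0:F, w1:F, w3:T, w4:F, w6:F, w7:F. ✓
w3: no successors, so Diamond Box p fails. ✗
w4: successors {w0, w2, w4, w7}; Box p there: w0:F, w2:F, w4:F, w7:F. ✗
w5: successors {w3, w4}; Box p there: w3:T, w4:F. ✓
w6: successors {w1, w4, w5, w6}; Box p there: w1:F, w4:F, w5:F, w6:F. ✗
w7: successors {w0, w1, w4, w7}; Box p there: w0:F, w1:F, w4:F, w7:F. ✗
That's 2 of 8 worlds, so 2/8 = 1/4.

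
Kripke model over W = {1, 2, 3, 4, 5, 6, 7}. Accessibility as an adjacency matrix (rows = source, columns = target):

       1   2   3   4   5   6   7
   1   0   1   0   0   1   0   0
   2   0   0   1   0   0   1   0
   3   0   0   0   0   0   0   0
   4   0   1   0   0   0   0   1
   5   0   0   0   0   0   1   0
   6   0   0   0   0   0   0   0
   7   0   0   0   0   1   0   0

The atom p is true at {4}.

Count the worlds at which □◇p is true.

2

1: successors {2, 5}; ◇p there: 2:F, 5:F. ✗
2: successors {3, 6}; ◇p there: 3:F, 6:F. ✗
3: no successors, so □◇p holds vacuously. ✓
4: successors {2, 7}; ◇p there: 2:F, 7:F. ✗
5: successors {6}; ◇p there: 6:F. ✗
6: no successors, so □◇p holds vacuously. ✓
7: successors {5}; ◇p there: 5:F. ✗
Satisfying worlds: {3, 6}.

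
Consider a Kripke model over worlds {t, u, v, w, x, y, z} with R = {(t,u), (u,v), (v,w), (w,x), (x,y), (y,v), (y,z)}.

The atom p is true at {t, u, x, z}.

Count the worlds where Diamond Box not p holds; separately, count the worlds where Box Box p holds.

For Diamond Box not p:
t: successors {u}; Box not p there: u:T. ✓
u: successors {v}; Box not p there: v:T. ✓
v: successors {w}; Box not p there: w:F. ✗
w: successors {x}; Box not p there: x:T. ✓
x: successors {y}; Box not p there: y:F. ✗
y: successors {v, z}; Box not p there: v:T, z:T. ✓
z: no successors, so Diamond Box not p fails. ✗
— 4 worlds.
For Box Box p:
t: successors {u}; Box p there: u:F. ✗
u: successors {v}; Box p there: v:F. ✗
v: successors {w}; Box p there: w:T. ✓
w: successors {x}; Box p there: x:F. ✗
x: successors {y}; Box p there: y:F. ✗
y: successors {v, z}; Box p there: v:F, z:T. ✗
z: no successors, so Box Box p holds vacuously. ✓
— 2 worlds.

4 and 2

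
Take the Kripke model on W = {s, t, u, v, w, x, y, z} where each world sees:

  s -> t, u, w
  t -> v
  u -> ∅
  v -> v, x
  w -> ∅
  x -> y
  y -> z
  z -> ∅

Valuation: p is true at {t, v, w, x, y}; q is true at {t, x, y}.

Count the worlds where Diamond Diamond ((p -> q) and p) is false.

s: successors {t, u, w}; Diamond ((p -> q) and p) there: t:F, u:F, w:F. ✗
t: successors {v}; Diamond ((p -> q) and p) there: v:T. ✓
u: no successors, so Diamond Diamond ((p -> q) and p) fails. ✗
v: successors {v, x}; Diamond ((p -> q) and p) there: v:T, x:T. ✓
w: no successors, so Diamond Diamond ((p -> q) and p) fails. ✗
x: successors {y}; Diamond ((p -> q) and p) there: y:F. ✗
y: successors {z}; Diamond ((p -> q) and p) there: z:F. ✗
z: no successors, so Diamond Diamond ((p -> q) and p) fails. ✗
Satisfying worlds: {t, v}.
So Diamond Diamond ((p -> q) and p) fails at the other 6 worlds.

6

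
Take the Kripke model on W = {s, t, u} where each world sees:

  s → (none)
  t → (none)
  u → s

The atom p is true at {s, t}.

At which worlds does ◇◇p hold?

∅

s: no successors, so ◇◇p fails. ✗
t: no successors, so ◇◇p fails. ✗
u: successors {s}; ◇p there: s:F. ✗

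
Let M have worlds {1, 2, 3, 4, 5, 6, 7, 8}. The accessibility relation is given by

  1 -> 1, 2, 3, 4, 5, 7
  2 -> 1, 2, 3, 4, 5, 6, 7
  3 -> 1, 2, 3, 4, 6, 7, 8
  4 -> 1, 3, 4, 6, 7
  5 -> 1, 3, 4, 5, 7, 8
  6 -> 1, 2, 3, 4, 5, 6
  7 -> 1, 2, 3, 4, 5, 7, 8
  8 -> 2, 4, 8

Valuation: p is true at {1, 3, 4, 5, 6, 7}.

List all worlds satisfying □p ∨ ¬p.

1: □p is F, ¬p is F. ✗
2: □p is F, ¬p is T. ✓
3: □p is F, ¬p is F. ✗
4: □p is T, ¬p is F. ✓
5: □p is F, ¬p is F. ✗
6: □p is F, ¬p is F. ✗
7: □p is F, ¬p is F. ✗
8: □p is F, ¬p is T. ✓

{2, 4, 8}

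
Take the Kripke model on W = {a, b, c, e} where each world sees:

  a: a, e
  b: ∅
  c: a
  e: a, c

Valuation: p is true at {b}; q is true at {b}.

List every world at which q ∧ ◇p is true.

∅

a: q is F, ◇p is F. ✗
b: q is T, ◇p is F. ✗
c: q is F, ◇p is F. ✗
e: q is F, ◇p is F. ✗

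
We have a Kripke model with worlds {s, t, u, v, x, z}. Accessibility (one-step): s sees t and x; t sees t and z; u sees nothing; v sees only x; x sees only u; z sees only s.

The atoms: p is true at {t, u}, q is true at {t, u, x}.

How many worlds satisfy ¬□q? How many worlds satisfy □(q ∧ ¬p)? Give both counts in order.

For ¬□q:
s: □q is T. ✗
t: □q is F. ✓
u: □q is T. ✗
v: □q is T. ✗
x: □q is T. ✗
z: □q is F. ✓
— 2 worlds.
For □(q ∧ ¬p):
s: successors {t, x}; q ∧ ¬p there: t:F, x:T. ✗
t: successors {t, z}; q ∧ ¬p there: t:F, z:F. ✗
u: no successors, so □(q ∧ ¬p) holds vacuously. ✓
v: successors {x}; q ∧ ¬p there: x:T. ✓
x: successors {u}; q ∧ ¬p there: u:F. ✗
z: successors {s}; q ∧ ¬p there: s:F. ✗
— 2 worlds.

2 and 2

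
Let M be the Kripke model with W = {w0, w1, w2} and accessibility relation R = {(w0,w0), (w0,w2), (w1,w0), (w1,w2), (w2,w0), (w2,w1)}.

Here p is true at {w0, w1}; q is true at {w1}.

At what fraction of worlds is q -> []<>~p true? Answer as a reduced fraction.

w0: q is F, []<>~p is F. ✓
w1: q is T, []<>~p is F. ✗
w2: q is F, []<>~p is T. ✓
That's 2 of 3 worlds, so 2/3.

2/3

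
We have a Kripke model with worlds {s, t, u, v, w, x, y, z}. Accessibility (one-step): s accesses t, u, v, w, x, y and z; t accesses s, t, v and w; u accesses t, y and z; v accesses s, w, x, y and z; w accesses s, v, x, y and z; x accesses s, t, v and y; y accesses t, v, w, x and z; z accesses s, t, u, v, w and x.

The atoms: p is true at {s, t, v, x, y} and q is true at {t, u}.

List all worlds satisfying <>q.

{s, t, u, x, y, z}

s: successors {t, u, v, w, x, y, z}; q there: t:T, u:T, v:F, w:F, x:F, y:F, z:F. ✓
t: successors {s, t, v, w}; q there: s:F, t:T, v:F, w:F. ✓
u: successors {t, y, z}; q there: t:T, y:F, z:F. ✓
v: successors {s, w, x, y, z}; q there: s:F, w:F, x:F, y:F, z:F. ✗
w: successors {s, v, x, y, z}; q there: s:F, v:F, x:F, y:F, z:F. ✗
x: successors {s, t, v, y}; q there: s:F, t:T, v:F, y:F. ✓
y: successors {t, v, w, x, z}; q there: t:T, v:F, w:F, x:F, z:F. ✓
z: successors {s, t, u, v, w, x}; q there: s:F, t:T, u:T, v:F, w:F, x:F. ✓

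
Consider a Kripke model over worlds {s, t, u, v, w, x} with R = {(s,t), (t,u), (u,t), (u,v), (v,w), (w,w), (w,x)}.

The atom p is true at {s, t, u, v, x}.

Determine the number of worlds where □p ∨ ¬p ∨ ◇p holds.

s: □p ∨ ¬p is T, ◇p is T. ✓
t: □p ∨ ¬p is T, ◇p is T. ✓
u: □p ∨ ¬p is T, ◇p is T. ✓
v: □p ∨ ¬p is F, ◇p is F. ✗
w: □p ∨ ¬p is T, ◇p is T. ✓
x: □p ∨ ¬p is T, ◇p is F. ✓
Satisfying worlds: {s, t, u, w, x}.

5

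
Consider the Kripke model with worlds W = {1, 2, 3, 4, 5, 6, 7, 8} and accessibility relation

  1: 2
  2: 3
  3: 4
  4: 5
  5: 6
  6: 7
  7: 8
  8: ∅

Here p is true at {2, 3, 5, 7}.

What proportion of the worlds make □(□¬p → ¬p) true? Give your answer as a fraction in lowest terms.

1: successors {2}; □¬p → ¬p there: 2:T. ✓
2: successors {3}; □¬p → ¬p there: 3:F. ✗
3: successors {4}; □¬p → ¬p there: 4:T. ✓
4: successors {5}; □¬p → ¬p there: 5:F. ✗
5: successors {6}; □¬p → ¬p there: 6:T. ✓
6: successors {7}; □¬p → ¬p there: 7:F. ✗
7: successors {8}; □¬p → ¬p there: 8:T. ✓
8: no successors, so □(□¬p → ¬p) holds vacuously. ✓
That's 5 of 8 worlds, so 5/8.

5/8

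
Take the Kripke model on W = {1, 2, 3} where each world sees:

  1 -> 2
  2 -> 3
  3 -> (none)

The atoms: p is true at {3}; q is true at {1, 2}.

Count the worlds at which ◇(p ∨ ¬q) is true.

1: successors {2}; p ∨ ¬q there: 2:F. ✗
2: successors {3}; p ∨ ¬q there: 3:T. ✓
3: no successors, so ◇(p ∨ ¬q) fails. ✗
Satisfying worlds: {2}.

1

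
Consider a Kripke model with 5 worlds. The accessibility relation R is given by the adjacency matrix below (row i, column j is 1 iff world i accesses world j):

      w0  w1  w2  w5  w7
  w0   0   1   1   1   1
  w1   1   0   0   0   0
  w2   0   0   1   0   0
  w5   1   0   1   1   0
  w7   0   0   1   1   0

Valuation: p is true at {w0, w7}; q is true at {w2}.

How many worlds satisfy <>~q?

w0: successors {w1, w2, w5, w7}; ~q there: w1:T, w2:F, w5:T, w7:T. ✓
w1: successors {w0}; ~q there: w0:T. ✓
w2: successors {w2}; ~q there: w2:F. ✗
w5: successors {w0, w2, w5}; ~q there: w0:T, w2:F, w5:T. ✓
w7: successors {w2, w5}; ~q there: w2:F, w5:T. ✓
Satisfying worlds: {w0, w1, w5, w7}.

4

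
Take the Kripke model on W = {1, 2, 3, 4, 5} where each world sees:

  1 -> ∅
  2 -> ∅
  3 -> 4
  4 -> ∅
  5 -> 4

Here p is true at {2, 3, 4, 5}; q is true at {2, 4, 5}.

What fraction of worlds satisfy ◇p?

2/5

1: no successors, so ◇p fails. ✗
2: no successors, so ◇p fails. ✗
3: successors {4}; p there: 4:T. ✓
4: no successors, so ◇p fails. ✗
5: successors {4}; p there: 4:T. ✓
That's 2 of 5 worlds, so 2/5.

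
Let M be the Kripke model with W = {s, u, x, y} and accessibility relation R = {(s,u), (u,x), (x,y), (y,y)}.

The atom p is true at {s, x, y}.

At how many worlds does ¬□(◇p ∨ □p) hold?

s: □(◇p ∨ □p) is T. ✗
u: □(◇p ∨ □p) is T. ✗
x: □(◇p ∨ □p) is T. ✗
y: □(◇p ∨ □p) is T. ✗
Satisfying worlds: ∅.

0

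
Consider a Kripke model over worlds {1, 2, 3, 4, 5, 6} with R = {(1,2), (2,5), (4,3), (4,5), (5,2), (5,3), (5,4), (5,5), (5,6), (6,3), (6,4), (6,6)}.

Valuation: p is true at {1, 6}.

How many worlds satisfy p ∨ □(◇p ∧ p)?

3

1: p is T, □(◇p ∧ p) is F. ✓
2: p is F, □(◇p ∧ p) is F. ✗
3: p is F, □(◇p ∧ p) is T. ✓
4: p is F, □(◇p ∧ p) is F. ✗
5: p is F, □(◇p ∧ p) is F. ✗
6: p is T, □(◇p ∧ p) is F. ✓
Satisfying worlds: {1, 3, 6}.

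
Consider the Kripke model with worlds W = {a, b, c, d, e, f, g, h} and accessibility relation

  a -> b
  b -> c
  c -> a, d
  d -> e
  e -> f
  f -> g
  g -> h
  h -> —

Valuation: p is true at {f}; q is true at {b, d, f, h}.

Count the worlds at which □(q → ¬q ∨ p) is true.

5

a: successors {b}; q → ¬q ∨ p there: b:F. ✗
b: successors {c}; q → ¬q ∨ p there: c:T. ✓
c: successors {a, d}; q → ¬q ∨ p there: a:T, d:F. ✗
d: successors {e}; q → ¬q ∨ p there: e:T. ✓
e: successors {f}; q → ¬q ∨ p there: f:T. ✓
f: successors {g}; q → ¬q ∨ p there: g:T. ✓
g: successors {h}; q → ¬q ∨ p there: h:F. ✗
h: no successors, so □(q → ¬q ∨ p) holds vacuously. ✓
Satisfying worlds: {b, d, e, f, h}.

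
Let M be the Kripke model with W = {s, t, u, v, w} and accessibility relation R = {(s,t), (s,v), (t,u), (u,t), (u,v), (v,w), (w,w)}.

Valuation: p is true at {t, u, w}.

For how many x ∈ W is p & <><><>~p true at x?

1

s: p is F, <><><>~p is T. ✗
t: p is T, <><><>~p is F. ✗
u: p is T, <><><>~p is T. ✓
v: p is F, <><><>~p is F. ✗
w: p is T, <><><>~p is F. ✗
Satisfying worlds: {u}.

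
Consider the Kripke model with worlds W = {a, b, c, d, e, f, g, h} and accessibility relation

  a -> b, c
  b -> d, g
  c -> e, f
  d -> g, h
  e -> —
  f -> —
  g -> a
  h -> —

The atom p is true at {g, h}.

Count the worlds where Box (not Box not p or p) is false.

a: successors {b, c}; not Box not p or p there: b:T, c:F. ✗
b: successors {d, g}; not Box not p or p there: d:T, g:T. ✓
c: successors {e, f}; not Box not p or p there: e:F, f:F. ✗
d: successors {g, h}; not Box not p or p there: g:T, h:T. ✓
e: no successors, so Box (not Box not p or p) holds vacuously. ✓
f: no successors, so Box (not Box not p or p) holds vacuously. ✓
g: successors {a}; not Box not p or p there: a:F. ✗
h: no successors, so Box (not Box not p or p) holds vacuously. ✓
Satisfying worlds: {b, d, e, f, h}.
So Box (not Box not p or p) fails at the other 3 worlds.

3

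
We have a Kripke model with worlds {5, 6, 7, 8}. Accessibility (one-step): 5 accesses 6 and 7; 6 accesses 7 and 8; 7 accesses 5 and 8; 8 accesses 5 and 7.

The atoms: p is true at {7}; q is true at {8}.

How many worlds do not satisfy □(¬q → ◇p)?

5: successors {6, 7}; ¬q → ◇p there: 6:T, 7:F. ✗
6: successors {7, 8}; ¬q → ◇p there: 7:F, 8:T. ✗
7: successors {5, 8}; ¬q → ◇p there: 5:T, 8:T. ✓
8: successors {5, 7}; ¬q → ◇p there: 5:T, 7:F. ✗
Satisfying worlds: {7}.
So □(¬q → ◇p) fails at the other 3 worlds.

3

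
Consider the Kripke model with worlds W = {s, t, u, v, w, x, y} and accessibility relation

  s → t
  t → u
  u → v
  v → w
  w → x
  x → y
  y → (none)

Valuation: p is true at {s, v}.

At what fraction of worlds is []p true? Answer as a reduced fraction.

2/7

s: successors {t}; p there: t:F. ✗
t: successors {u}; p there: u:F. ✗
u: successors {v}; p there: v:T. ✓
v: successors {w}; p there: w:F. ✗
w: successors {x}; p there: x:F. ✗
x: successors {y}; p there: y:F. ✗
y: no successors, so []p holds vacuously. ✓
That's 2 of 7 worlds, so 2/7.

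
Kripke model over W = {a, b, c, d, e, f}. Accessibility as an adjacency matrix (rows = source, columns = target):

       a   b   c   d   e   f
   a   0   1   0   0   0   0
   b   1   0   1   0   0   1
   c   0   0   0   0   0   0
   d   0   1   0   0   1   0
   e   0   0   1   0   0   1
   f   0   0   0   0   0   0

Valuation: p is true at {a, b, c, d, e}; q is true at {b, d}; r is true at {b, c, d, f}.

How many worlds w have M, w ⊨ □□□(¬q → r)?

5

a: successors {b}; □□(¬q → r) there: b:T. ✓
b: successors {a, c, f}; □□(¬q → r) there: a:F, c:T, f:T. ✗
c: no successors, so □□□(¬q → r) holds vacuously. ✓
d: successors {b, e}; □□(¬q → r) there: b:T, e:T. ✓
e: successors {c, f}; □□(¬q → r) there: c:T, f:T. ✓
f: no successors, so □□□(¬q → r) holds vacuously. ✓
Satisfying worlds: {a, c, d, e, f}.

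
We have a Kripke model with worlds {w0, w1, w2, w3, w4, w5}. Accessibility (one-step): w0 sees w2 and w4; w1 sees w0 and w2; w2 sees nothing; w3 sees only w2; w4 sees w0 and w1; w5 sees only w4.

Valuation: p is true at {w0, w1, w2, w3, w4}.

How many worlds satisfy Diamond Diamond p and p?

w0: Diamond Diamond p is T, p is T. ✓
w1: Diamond Diamond p is T, p is T. ✓
w2: Diamond Diamond p is F, p is T. ✗
w3: Diamond Diamond p is F, p is T. ✗
w4: Diamond Diamond p is T, p is T. ✓
w5: Diamond Diamond p is T, p is F. ✗
Satisfying worlds: {w0, w1, w4}.

3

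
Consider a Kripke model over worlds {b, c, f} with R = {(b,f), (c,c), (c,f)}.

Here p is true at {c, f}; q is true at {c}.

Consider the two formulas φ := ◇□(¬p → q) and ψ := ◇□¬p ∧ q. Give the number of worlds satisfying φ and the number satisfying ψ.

For ◇□(¬p → q):
b: successors {f}; □(¬p → q) there: f:T. ✓
c: successors {c, f}; □(¬p → q) there: c:T, f:T. ✓
f: no successors, so ◇□(¬p → q) fails. ✗
— 2 worlds.
For ◇□¬p ∧ q:
b: ◇□¬p is T, q is F. ✗
c: ◇□¬p is T, q is T. ✓
f: ◇□¬p is F, q is F. ✗
— 1 world.

2 and 1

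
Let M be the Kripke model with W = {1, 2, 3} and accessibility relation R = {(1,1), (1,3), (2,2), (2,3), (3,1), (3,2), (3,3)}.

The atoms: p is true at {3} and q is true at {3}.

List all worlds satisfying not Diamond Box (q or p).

1: Diamond Box (q or p) is F. ✓
2: Diamond Box (q or p) is F. ✓
3: Diamond Box (q or p) is F. ✓

{1, 2, 3}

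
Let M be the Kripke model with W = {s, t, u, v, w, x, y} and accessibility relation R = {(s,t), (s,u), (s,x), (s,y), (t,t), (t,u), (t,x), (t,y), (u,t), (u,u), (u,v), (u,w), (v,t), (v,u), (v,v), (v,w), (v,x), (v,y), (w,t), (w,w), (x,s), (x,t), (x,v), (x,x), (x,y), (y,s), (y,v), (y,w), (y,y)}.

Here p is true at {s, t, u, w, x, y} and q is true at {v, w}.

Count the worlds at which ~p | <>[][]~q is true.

1

s: ~p is F, <>[][]~q is F. ✗
t: ~p is F, <>[][]~q is F. ✗
u: ~p is F, <>[][]~q is F. ✗
v: ~p is T, <>[][]~q is F. ✓
w: ~p is F, <>[][]~q is F. ✗
x: ~p is F, <>[][]~q is F. ✗
y: ~p is F, <>[][]~q is F. ✗
Satisfying worlds: {v}.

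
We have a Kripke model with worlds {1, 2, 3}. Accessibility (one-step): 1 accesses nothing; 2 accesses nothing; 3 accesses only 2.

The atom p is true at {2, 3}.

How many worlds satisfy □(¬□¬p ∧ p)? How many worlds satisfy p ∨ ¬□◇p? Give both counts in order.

2 and 2

For □(¬□¬p ∧ p):
1: no successors, so □(¬□¬p ∧ p) holds vacuously. ✓
2: no successors, so □(¬□¬p ∧ p) holds vacuously. ✓
3: successors {2}; ¬□¬p ∧ p there: 2:F. ✗
— 2 worlds.
For p ∨ ¬□◇p:
1: p is F, ¬□◇p is F. ✗
2: p is T, ¬□◇p is F. ✓
3: p is T, ¬□◇p is T. ✓
— 2 worlds.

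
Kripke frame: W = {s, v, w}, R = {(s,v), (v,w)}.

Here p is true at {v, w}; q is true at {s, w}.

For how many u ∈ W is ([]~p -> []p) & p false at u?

1

s: []~p -> []p is T, p is F. ✗
v: []~p -> []p is T, p is T. ✓
w: []~p -> []p is T, p is T. ✓
Satisfying worlds: {v, w}.
So ([]~p -> []p) & p fails at the other 1 world.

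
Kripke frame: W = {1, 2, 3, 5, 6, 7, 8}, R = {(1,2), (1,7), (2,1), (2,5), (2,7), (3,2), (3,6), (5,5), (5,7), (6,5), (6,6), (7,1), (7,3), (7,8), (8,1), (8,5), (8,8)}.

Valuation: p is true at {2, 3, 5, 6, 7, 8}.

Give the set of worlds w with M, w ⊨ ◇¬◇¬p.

1: successors {2, 7}; ¬◇¬p there: 2:F, 7:F. ✗
2: successors {1, 5, 7}; ¬◇¬p there: 1:T, 5:T, 7:F. ✓
3: successors {2, 6}; ¬◇¬p there: 2:F, 6:T. ✓
5: successors {5, 7}; ¬◇¬p there: 5:T, 7:F. ✓
6: successors {5, 6}; ¬◇¬p there: 5:T, 6:T. ✓
7: successors {1, 3, 8}; ¬◇¬p there: 1:T, 3:T, 8:F. ✓
8: successors {1, 5, 8}; ¬◇¬p there: 1:T, 5:T, 8:F. ✓

{2, 3, 5, 6, 7, 8}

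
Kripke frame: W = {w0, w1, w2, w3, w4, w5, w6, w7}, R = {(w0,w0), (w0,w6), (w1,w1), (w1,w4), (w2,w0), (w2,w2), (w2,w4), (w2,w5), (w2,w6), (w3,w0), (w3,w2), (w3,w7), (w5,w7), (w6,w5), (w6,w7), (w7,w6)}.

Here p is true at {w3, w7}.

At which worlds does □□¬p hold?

w0: successors {w0, w6}; □¬p there: w0:T, w6:F. ✗
w1: successors {w1, w4}; □¬p there: w1:T, w4:T. ✓
w2: successors {w0, w2, w4, w5, w6}; □¬p there: w0:T, w2:T, w4:T, w5:F, w6:F. ✗
w3: successors {w0, w2, w7}; □¬p there: w0:T, w2:T, w7:T. ✓
w4: no successors, so □□¬p holds vacuously. ✓
w5: successors {w7}; □¬p there: w7:T. ✓
w6: successors {w5, w7}; □¬p there: w5:F, w7:T. ✗
w7: successors {w6}; □¬p there: w6:F. ✗

{w1, w3, w4, w5}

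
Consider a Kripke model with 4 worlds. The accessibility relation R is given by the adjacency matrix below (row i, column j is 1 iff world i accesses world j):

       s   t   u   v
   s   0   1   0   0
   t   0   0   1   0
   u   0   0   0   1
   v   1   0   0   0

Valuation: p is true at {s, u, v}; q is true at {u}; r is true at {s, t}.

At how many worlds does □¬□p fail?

3

s: successors {t}; ¬□p there: t:F. ✗
t: successors {u}; ¬□p there: u:F. ✗
u: successors {v}; ¬□p there: v:F. ✗
v: successors {s}; ¬□p there: s:T. ✓
Satisfying worlds: {v}.
So □¬□p fails at the other 3 worlds.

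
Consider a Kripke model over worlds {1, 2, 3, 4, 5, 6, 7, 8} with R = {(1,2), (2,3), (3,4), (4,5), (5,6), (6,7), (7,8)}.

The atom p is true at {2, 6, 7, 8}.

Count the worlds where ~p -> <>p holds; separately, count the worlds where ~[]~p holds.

For ~p -> <>p:
1: ~p is T, <>p is T. ✓
2: ~p is F, <>p is F. ✓
3: ~p is T, <>p is F. ✗
4: ~p is T, <>p is F. ✗
5: ~p is T, <>p is T. ✓
6: ~p is F, <>p is T. ✓
7: ~p is F, <>p is T. ✓
8: ~p is F, <>p is F. ✓
— 6 worlds.
For ~[]~p:
1: []~p is F. ✓
2: []~p is T. ✗
3: []~p is T. ✗
4: []~p is T. ✗
5: []~p is F. ✓
6: []~p is F. ✓
7: []~p is F. ✓
8: []~p is T. ✗
— 4 worlds.

6 and 4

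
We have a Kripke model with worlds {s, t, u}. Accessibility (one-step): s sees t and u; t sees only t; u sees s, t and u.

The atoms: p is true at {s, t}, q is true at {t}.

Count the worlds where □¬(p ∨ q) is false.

s: successors {t, u}; ¬(p ∨ q) there: t:F, u:T. ✗
t: successors {t}; ¬(p ∨ q) there: t:F. ✗
u: successors {s, t, u}; ¬(p ∨ q) there: s:F, t:F, u:T. ✗
Satisfying worlds: ∅.
So □¬(p ∨ q) fails at the other 3 worlds.

3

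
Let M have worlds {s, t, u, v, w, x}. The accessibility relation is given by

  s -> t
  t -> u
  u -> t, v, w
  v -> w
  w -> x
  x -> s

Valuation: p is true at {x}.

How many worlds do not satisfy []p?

5

s: successors {t}; p there: t:F. ✗
t: successors {u}; p there: u:F. ✗
u: successors {t, v, w}; p there: t:F, v:F, w:F. ✗
v: successors {w}; p there: w:F. ✗
w: successors {x}; p there: x:T. ✓
x: successors {s}; p there: s:F. ✗
Satisfying worlds: {w}.
So []p fails at the other 5 worlds.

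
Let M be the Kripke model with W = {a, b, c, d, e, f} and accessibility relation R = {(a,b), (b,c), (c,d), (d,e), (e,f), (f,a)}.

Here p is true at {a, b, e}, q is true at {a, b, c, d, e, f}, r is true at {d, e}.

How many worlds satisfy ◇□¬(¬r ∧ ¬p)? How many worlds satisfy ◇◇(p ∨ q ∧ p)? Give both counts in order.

For ◇□¬(¬r ∧ ¬p):
a: successors {b}; □¬(¬r ∧ ¬p) there: b:F. ✗
b: successors {c}; □¬(¬r ∧ ¬p) there: c:T. ✓
c: successors {d}; □¬(¬r ∧ ¬p) there: d:T. ✓
d: successors {e}; □¬(¬r ∧ ¬p) there: e:F. ✗
e: successors {f}; □¬(¬r ∧ ¬p) there: f:T. ✓
f: successors {a}; □¬(¬r ∧ ¬p) there: a:T. ✓
— 4 worlds.
For ◇◇(p ∨ q ∧ p):
a: successors {b}; ◇(p ∨ q ∧ p) there: b:F. ✗
b: successors {c}; ◇(p ∨ q ∧ p) there: c:F. ✗
c: successors {d}; ◇(p ∨ q ∧ p) there: d:T. ✓
d: successors {e}; ◇(p ∨ q ∧ p) there: e:F. ✗
e: successors {f}; ◇(p ∨ q ∧ p) there: f:T. ✓
f: successors {a}; ◇(p ∨ q ∧ p) there: a:T. ✓
— 3 worlds.

4 and 3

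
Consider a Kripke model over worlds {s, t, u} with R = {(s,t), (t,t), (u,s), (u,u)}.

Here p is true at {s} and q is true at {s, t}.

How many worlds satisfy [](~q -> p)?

s: successors {t}; ~q -> p there: t:T. ✓
t: successors {t}; ~q -> p there: t:T. ✓
u: successors {s, u}; ~q -> p there: s:T, u:F. ✗
Satisfying worlds: {s, t}.

2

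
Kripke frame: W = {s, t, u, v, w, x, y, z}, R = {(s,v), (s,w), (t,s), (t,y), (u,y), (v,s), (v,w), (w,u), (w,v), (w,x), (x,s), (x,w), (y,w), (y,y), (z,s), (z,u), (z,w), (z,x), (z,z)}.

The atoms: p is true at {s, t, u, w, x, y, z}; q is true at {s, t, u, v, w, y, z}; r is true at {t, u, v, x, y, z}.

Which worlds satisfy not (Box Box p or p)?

{v}

s: Box Box p or p is T. ✗
t: Box Box p or p is T. ✗
u: Box Box p or p is T. ✗
v: Box Box p or p is F. ✓
w: Box Box p or p is T. ✗
x: Box Box p or p is T. ✗
y: Box Box p or p is T. ✗
z: Box Box p or p is T. ✗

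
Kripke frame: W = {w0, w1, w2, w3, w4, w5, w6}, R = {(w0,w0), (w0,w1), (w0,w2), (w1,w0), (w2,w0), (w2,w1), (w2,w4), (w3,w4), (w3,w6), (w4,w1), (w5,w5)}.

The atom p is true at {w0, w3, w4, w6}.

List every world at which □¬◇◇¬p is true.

{w3, w6}

w0: successors {w0, w1, w2}; ¬◇◇¬p there: w0:F, w1:F, w2:F. ✗
w1: successors {w0}; ¬◇◇¬p there: w0:F. ✗
w2: successors {w0, w1, w4}; ¬◇◇¬p there: w0:F, w1:F, w4:T. ✗
w3: successors {w4, w6}; ¬◇◇¬p there: w4:T, w6:T. ✓
w4: successors {w1}; ¬◇◇¬p there: w1:F. ✗
w5: successors {w5}; ¬◇◇¬p there: w5:F. ✗
w6: no successors, so □¬◇◇¬p holds vacuously. ✓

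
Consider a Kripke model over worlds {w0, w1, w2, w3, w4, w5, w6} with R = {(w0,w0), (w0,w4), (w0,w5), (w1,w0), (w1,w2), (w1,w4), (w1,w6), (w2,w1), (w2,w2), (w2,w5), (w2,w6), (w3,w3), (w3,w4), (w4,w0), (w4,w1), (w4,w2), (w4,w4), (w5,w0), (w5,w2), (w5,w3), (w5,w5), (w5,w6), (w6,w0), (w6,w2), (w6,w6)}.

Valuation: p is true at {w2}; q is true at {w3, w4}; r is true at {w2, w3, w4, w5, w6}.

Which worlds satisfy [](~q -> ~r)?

{w3}

w0: successors {w0, w4, w5}; ~q -> ~r there: w0:T, w4:T, w5:F. ✗
w1: successors {w0, w2, w4, w6}; ~q -> ~r there: w0:T, w2:F, w4:T, w6:F. ✗
w2: successors {w1, w2, w5, w6}; ~q -> ~r there: w1:T, w2:F, w5:F, w6:F. ✗
w3: successors {w3, w4}; ~q -> ~r there: w3:T, w4:T. ✓
w4: successors {w0, w1, w2, w4}; ~q -> ~r there: w0:T, w1:T, w2:F, w4:T. ✗
w5: successors {w0, w2, w3, w5, w6}; ~q -> ~r there: w0:T, w2:F, w3:T, w5:F, w6:F. ✗
w6: successors {w0, w2, w6}; ~q -> ~r there: w0:T, w2:F, w6:F. ✗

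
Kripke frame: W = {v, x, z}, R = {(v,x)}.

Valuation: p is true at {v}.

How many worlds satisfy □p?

v: successors {x}; p there: x:F. ✗
x: no successors, so □p holds vacuously. ✓
z: no successors, so □p holds vacuously. ✓
Satisfying worlds: {x, z}.

2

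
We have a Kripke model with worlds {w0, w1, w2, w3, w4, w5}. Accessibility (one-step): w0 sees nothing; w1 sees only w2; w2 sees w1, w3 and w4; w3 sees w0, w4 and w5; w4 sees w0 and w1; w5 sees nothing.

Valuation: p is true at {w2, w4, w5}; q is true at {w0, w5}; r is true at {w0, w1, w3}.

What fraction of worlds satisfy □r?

w0: no successors, so □r holds vacuously. ✓
w1: successors {w2}; r there: w2:F. ✗
w2: successors {w1, w3, w4}; r there: w1:T, w3:T, w4:F. ✗
w3: successors {w0, w4, w5}; r there: w0:T, w4:F, w5:F. ✗
w4: successors {w0, w1}; r there: w0:T, w1:T. ✓
w5: no successors, so □r holds vacuously. ✓
That's 3 of 6 worlds, so 3/6 = 1/2.

1/2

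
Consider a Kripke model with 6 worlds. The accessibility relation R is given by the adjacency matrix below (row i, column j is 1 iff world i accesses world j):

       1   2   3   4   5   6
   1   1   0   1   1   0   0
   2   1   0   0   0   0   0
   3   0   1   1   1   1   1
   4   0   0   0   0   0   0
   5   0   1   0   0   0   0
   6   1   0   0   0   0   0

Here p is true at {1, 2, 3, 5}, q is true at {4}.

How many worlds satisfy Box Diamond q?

1: successors {1, 3, 4}; Diamond q there: 1:T, 3:T, 4:F. ✗
2: successors {1}; Diamond q there: 1:T. ✓
3: successors {2, 3, 4, 5, 6}; Diamond q there: 2:F, 3:T, 4:F, 5:F, 6:F. ✗
4: no successors, so Box Diamond q holds vacuously. ✓
5: successors {2}; Diamond q there: 2:F. ✗
6: successors {1}; Diamond q there: 1:T. ✓
Satisfying worlds: {2, 4, 6}.

3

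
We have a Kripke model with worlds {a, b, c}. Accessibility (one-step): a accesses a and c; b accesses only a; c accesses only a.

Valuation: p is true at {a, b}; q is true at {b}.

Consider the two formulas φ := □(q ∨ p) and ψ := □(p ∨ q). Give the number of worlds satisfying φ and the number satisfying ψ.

For □(q ∨ p):
a: successors {a, c}; q ∨ p there: a:T, c:F. ✗
b: successors {a}; q ∨ p there: a:T. ✓
c: successors {a}; q ∨ p there: a:T. ✓
— 2 worlds.
For □(p ∨ q):
a: successors {a, c}; p ∨ q there: a:T, c:F. ✗
b: successors {a}; p ∨ q there: a:T. ✓
c: successors {a}; p ∨ q there: a:T. ✓
— 2 worlds.

2 and 2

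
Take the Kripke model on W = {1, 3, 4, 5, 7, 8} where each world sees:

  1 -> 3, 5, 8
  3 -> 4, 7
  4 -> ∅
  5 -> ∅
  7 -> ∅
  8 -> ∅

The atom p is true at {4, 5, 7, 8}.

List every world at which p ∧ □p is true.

{4, 5, 7, 8}

1: p is F, □p is F. ✗
3: p is F, □p is T. ✗
4: p is T, □p is T. ✓
5: p is T, □p is T. ✓
7: p is T, □p is T. ✓
8: p is T, □p is T. ✓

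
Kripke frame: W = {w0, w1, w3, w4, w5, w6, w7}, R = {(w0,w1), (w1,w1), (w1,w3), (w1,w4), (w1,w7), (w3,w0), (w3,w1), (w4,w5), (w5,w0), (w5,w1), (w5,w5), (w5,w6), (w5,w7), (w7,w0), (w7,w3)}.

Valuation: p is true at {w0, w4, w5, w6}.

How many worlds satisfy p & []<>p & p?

w0: p is T, []<>p & p is T. ✓
w1: p is F, []<>p & p is F. ✗
w3: p is F, []<>p & p is F. ✗
w4: p is T, []<>p & p is T. ✓
w5: p is T, []<>p & p is F. ✗
w6: p is T, []<>p & p is T. ✓
w7: p is F, []<>p & p is F. ✗
Satisfying worlds: {w0, w4, w6}.

3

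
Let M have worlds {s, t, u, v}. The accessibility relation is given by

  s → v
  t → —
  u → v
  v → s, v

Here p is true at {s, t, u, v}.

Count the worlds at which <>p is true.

s: successors {v}; p there: v:T. ✓
t: no successors, so <>p fails. ✗
u: successors {v}; p there: v:T. ✓
v: successors {s, v}; p there: s:T, v:T. ✓
Satisfying worlds: {s, u, v}.

3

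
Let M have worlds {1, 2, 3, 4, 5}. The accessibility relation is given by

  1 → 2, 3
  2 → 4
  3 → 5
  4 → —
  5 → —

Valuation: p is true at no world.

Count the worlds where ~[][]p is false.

1: [][]p is F. ✓
2: [][]p is T. ✗
3: [][]p is T. ✗
4: [][]p is T. ✗
5: [][]p is T. ✗
Satisfying worlds: {1}.
So ~[][]p fails at the other 4 worlds.

4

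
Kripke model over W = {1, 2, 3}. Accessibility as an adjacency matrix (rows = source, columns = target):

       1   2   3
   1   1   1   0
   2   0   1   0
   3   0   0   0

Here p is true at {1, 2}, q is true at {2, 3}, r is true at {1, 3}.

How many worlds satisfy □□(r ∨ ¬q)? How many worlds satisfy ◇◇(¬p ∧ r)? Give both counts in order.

1 and 0

For □□(r ∨ ¬q):
1: successors {1, 2}; □(r ∨ ¬q) there: 1:F, 2:F. ✗
2: successors {2}; □(r ∨ ¬q) there: 2:F. ✗
3: no successors, so □□(r ∨ ¬q) holds vacuously. ✓
— 1 world.
For ◇◇(¬p ∧ r):
1: successors {1, 2}; ◇(¬p ∧ r) there: 1:F, 2:F. ✗
2: successors {2}; ◇(¬p ∧ r) there: 2:F. ✗
3: no successors, so ◇◇(¬p ∧ r) fails. ✗
— 0 worlds.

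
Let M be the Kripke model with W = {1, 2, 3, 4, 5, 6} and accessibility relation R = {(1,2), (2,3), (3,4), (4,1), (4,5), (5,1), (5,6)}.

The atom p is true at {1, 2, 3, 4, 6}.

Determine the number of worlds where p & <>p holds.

1: p is T, <>p is T. ✓
2: p is T, <>p is T. ✓
3: p is T, <>p is T. ✓
4: p is T, <>p is T. ✓
5: p is F, <>p is T. ✗
6: p is T, <>p is F. ✗
Satisfying worlds: {1, 2, 3, 4}.

4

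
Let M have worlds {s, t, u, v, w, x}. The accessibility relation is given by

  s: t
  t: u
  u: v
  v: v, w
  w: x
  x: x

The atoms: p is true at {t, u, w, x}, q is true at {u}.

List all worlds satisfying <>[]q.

{s}

s: successors {t}; []q there: t:T. ✓
t: successors {u}; []q there: u:F. ✗
u: successors {v}; []q there: v:F. ✗
v: successors {v, w}; []q there: v:F, w:F. ✗
w: successors {x}; []q there: x:F. ✗
x: successors {x}; []q there: x:F. ✗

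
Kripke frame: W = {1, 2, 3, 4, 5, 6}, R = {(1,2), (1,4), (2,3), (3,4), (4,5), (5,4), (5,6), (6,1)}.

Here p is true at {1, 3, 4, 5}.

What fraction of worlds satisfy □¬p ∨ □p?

2/3

1: □¬p is F, □p is F. ✗
2: □¬p is F, □p is T. ✓
3: □¬p is F, □p is T. ✓
4: □¬p is F, □p is T. ✓
5: □¬p is F, □p is F. ✗
6: □¬p is F, □p is T. ✓
That's 4 of 6 worlds, so 4/6 = 2/3.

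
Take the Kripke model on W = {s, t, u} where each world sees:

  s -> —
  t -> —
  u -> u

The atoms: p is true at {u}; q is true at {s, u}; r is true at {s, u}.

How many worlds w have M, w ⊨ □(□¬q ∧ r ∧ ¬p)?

s: no successors, so □(□¬q ∧ r ∧ ¬p) holds vacuously. ✓
t: no successors, so □(□¬q ∧ r ∧ ¬p) holds vacuously. ✓
u: successors {u}; □¬q ∧ r ∧ ¬p there: u:F. ✗
Satisfying worlds: {s, t}.

2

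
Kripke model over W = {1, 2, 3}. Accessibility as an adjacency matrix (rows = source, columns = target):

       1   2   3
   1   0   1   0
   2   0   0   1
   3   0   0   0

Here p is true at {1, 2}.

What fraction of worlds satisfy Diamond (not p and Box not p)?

1: successors {2}; not p and Box not p there: 2:F. ✗
2: successors {3}; not p and Box not p there: 3:T. ✓
3: no successors, so Diamond (not p and Box not p) fails. ✗
That's 1 of 3 worlds, so 1/3.

1/3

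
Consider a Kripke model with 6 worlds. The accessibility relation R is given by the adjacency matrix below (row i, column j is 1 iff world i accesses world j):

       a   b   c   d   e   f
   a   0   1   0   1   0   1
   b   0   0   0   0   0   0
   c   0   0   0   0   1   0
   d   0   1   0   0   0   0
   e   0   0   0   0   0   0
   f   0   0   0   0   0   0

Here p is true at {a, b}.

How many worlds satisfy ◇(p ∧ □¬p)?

a: successors {b, d, f}; p ∧ □¬p there: b:T, d:F, f:F. ✓
b: no successors, so ◇(p ∧ □¬p) fails. ✗
c: successors {e}; p ∧ □¬p there: e:F. ✗
d: successors {b}; p ∧ □¬p there: b:T. ✓
e: no successors, so ◇(p ∧ □¬p) fails. ✗
f: no successors, so ◇(p ∧ □¬p) fails. ✗
Satisfying worlds: {a, d}.

2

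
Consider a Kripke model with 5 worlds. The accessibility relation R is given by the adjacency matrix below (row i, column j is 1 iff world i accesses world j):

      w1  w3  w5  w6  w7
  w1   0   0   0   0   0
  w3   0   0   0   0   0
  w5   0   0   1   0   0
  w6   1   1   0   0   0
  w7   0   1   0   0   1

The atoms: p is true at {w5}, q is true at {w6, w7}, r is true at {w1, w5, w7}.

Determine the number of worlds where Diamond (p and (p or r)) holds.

w1: no successors, so Diamond (p and (p or r)) fails. ✗
w3: no successors, so Diamond (p and (p or r)) fails. ✗
w5: successors {w5}; p and (p or r) there: w5:T. ✓
w6: successors {w1, w3}; p and (p or r) there: w1:F, w3:F. ✗
w7: successors {w3, w7}; p and (p or r) there: w3:F, w7:F. ✗
Satisfying worlds: {w5}.

1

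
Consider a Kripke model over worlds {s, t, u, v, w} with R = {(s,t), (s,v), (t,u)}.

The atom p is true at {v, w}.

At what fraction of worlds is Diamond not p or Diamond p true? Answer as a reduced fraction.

s: Diamond not p is T, Diamond p is T. ✓
t: Diamond not p is T, Diamond p is F. ✓
u: Diamond not p is F, Diamond p is F. ✗
v: Diamond not p is F, Diamond p is F. ✗
w: Diamond not p is F, Diamond p is F. ✗
That's 2 of 5 worlds, so 2/5.

2/5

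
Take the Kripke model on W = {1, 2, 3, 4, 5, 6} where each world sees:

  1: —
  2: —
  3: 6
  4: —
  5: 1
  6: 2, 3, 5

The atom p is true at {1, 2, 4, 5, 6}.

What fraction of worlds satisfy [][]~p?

2/3

1: no successors, so [][]~p holds vacuously. ✓
2: no successors, so [][]~p holds vacuously. ✓
3: successors {6}; []~p there: 6:F. ✗
4: no successors, so [][]~p holds vacuously. ✓
5: successors {1}; []~p there: 1:T. ✓
6: successors {2, 3, 5}; []~p there: 2:T, 3:F, 5:F. ✗
That's 4 of 6 worlds, so 4/6 = 2/3.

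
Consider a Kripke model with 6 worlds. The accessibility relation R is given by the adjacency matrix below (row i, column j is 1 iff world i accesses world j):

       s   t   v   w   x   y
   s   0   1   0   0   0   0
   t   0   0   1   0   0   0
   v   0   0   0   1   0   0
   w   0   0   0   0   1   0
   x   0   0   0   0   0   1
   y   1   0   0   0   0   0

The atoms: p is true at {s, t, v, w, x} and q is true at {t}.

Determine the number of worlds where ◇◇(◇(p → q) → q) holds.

4

s: successors {t}; ◇(◇(p → q) → q) there: t:T. ✓
t: successors {v}; ◇(◇(p → q) → q) there: v:T. ✓
v: successors {w}; ◇(◇(p → q) → q) there: w:F. ✗
w: successors {x}; ◇(◇(p → q) → q) there: x:T. ✓
x: successors {y}; ◇(◇(p → q) → q) there: y:F. ✗
y: successors {s}; ◇(◇(p → q) → q) there: s:T. ✓
Satisfying worlds: {s, t, w, y}.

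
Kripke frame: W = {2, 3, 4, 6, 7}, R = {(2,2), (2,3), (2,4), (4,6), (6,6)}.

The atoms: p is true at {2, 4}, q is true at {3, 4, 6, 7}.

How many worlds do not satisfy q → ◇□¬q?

2: q is F, ◇□¬q is T. ✓
3: q is T, ◇□¬q is F. ✗
4: q is T, ◇□¬q is F. ✗
6: q is T, ◇□¬q is F. ✗
7: q is T, ◇□¬q is F. ✗
Satisfying worlds: {2}.
So q → ◇□¬q fails at the other 4 worlds.

4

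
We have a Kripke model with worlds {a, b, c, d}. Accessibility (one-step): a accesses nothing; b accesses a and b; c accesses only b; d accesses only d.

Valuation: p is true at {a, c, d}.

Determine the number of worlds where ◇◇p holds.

3

a: no successors, so ◇◇p fails. ✗
b: successors {a, b}; ◇p there: a:F, b:T. ✓
c: successors {b}; ◇p there: b:T. ✓
d: successors {d}; ◇p there: d:T. ✓
Satisfying worlds: {b, c, d}.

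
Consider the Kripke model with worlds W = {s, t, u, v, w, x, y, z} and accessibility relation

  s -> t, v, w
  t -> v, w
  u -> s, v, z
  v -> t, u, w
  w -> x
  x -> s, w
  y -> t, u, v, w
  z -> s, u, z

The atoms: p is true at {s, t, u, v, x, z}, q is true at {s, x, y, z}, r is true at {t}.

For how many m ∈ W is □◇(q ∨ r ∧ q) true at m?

s: successors {t, v, w}; ◇(q ∨ r ∧ q) there: t:F, v:F, w:T. ✗
t: successors {v, w}; ◇(q ∨ r ∧ q) there: v:F, w:T. ✗
u: successors {s, v, z}; ◇(q ∨ r ∧ q) there: s:F, v:F, z:T. ✗
v: successors {t, u, w}; ◇(q ∨ r ∧ q) there: t:F, u:T, w:T. ✗
w: successors {x}; ◇(q ∨ r ∧ q) there: x:T. ✓
x: successors {s, w}; ◇(q ∨ r ∧ q) there: s:F, w:T. ✗
y: successors {t, u, v, w}; ◇(q ∨ r ∧ q) there: t:F, u:T, v:F, w:T. ✗
z: successors {s, u, z}; ◇(q ∨ r ∧ q) there: s:F, u:T, z:T. ✗
Satisfying worlds: {w}.

1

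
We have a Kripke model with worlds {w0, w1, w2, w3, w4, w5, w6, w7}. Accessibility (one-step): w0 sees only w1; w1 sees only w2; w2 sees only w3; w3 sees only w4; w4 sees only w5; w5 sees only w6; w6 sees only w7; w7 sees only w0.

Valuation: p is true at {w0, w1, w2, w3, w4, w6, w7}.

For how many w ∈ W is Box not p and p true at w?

1

w0: Box not p is F, p is T. ✗
w1: Box not p is F, p is T. ✗
w2: Box not p is F, p is T. ✗
w3: Box not p is F, p is T. ✗
w4: Box not p is T, p is T. ✓
w5: Box not p is F, p is F. ✗
w6: Box not p is F, p is T. ✗
w7: Box not p is F, p is T. ✗
Satisfying worlds: {w4}.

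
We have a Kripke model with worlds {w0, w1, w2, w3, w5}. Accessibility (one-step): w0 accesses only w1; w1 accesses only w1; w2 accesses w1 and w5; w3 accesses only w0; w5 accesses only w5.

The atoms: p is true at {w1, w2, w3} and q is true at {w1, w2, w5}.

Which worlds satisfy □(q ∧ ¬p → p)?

{w0, w1, w3}

w0: successors {w1}; q ∧ ¬p → p there: w1:T. ✓
w1: successors {w1}; q ∧ ¬p → p there: w1:T. ✓
w2: successors {w1, w5}; q ∧ ¬p → p there: w1:T, w5:F. ✗
w3: successors {w0}; q ∧ ¬p → p there: w0:T. ✓
w5: successors {w5}; q ∧ ¬p → p there: w5:F. ✗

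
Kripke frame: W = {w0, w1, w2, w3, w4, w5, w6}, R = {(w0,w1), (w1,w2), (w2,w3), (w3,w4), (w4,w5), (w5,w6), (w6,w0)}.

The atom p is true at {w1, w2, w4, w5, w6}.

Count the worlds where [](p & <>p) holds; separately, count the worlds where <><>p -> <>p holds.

3 and 5

For [](p & <>p):
w0: successors {w1}; p & <>p there: w1:T. ✓
w1: successors {w2}; p & <>p there: w2:F. ✗
w2: successors {w3}; p & <>p there: w3:F. ✗
w3: successors {w4}; p & <>p there: w4:T. ✓
w4: successors {w5}; p & <>p there: w5:T. ✓
w5: successors {w6}; p & <>p there: w6:F. ✗
w6: successors {w0}; p & <>p there: w0:F. ✗
— 3 worlds.
For <><>p -> <>p:
w0: <><>p is T, <>p is T. ✓
w1: <><>p is F, <>p is T. ✓
w2: <><>p is T, <>p is F. ✗
w3: <><>p is T, <>p is T. ✓
w4: <><>p is T, <>p is T. ✓
w5: <><>p is F, <>p is T. ✓
w6: <><>p is T, <>p is F. ✗
— 5 worlds.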